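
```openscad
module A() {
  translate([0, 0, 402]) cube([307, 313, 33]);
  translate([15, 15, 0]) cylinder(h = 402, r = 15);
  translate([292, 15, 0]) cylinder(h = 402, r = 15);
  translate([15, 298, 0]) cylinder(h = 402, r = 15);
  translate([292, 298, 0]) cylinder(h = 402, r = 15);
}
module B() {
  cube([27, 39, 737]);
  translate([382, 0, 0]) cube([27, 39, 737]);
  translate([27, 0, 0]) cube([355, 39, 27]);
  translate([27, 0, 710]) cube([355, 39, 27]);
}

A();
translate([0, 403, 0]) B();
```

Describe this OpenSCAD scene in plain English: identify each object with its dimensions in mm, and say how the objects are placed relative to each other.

A is a simple wooden stool: a rectangular seat 307 mm (x) by 313 mm (y), 33 mm thick, top face at z = 435 mm, on four round legs, each 30 mm in diameter. The legs rest on z = 0, each leg's axis is inset half a diameter from the nearest pair of seat edges (so the leg's bounding box is flush with the corner).

B is a picture frame with a 355×683 mm rectangular opening (x by z) and a uniform 27 mm border on every side. Frame depth is 39 mm along y. It is built from two vertical stiles running the full outside height and two horizontal rails spanning the gap between the stiles.

The picture frame is on the floor beside the stool on its +y side.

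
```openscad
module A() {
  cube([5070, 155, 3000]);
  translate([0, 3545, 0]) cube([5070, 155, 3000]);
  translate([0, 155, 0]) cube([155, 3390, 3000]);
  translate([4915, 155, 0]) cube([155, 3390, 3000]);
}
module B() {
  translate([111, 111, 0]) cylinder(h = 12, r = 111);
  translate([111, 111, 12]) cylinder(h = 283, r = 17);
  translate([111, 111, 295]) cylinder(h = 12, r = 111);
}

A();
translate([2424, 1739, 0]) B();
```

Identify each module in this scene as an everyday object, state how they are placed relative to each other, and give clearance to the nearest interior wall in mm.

Clearances: x = 2269, y = 1584; minimum 1584 mm.

A is a house frame. B is a spool. The spool sits inside the house frame, centred. The clearance to the nearest interior wall is 1584 mm.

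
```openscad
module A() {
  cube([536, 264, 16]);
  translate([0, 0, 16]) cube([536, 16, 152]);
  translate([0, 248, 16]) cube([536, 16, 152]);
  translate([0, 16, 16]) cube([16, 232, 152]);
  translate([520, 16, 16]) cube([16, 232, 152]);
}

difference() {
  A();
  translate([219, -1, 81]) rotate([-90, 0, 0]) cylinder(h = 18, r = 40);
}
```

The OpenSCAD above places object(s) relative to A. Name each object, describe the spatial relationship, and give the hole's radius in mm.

The subtracted cylinder has r = 40 mm.

A is an open box. The open box has a circular hole through its front wall. The hole's radius is 40 mm.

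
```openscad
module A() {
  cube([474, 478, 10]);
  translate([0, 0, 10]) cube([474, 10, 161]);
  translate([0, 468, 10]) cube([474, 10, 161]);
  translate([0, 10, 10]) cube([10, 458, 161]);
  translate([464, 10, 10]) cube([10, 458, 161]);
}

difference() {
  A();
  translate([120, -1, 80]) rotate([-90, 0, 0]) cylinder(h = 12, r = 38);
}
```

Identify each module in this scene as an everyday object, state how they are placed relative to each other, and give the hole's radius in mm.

The subtracted cylinder has r = 38 mm.

A is an open box. The open box has a circular hole through its front wall. The hole's radius is 38 mm.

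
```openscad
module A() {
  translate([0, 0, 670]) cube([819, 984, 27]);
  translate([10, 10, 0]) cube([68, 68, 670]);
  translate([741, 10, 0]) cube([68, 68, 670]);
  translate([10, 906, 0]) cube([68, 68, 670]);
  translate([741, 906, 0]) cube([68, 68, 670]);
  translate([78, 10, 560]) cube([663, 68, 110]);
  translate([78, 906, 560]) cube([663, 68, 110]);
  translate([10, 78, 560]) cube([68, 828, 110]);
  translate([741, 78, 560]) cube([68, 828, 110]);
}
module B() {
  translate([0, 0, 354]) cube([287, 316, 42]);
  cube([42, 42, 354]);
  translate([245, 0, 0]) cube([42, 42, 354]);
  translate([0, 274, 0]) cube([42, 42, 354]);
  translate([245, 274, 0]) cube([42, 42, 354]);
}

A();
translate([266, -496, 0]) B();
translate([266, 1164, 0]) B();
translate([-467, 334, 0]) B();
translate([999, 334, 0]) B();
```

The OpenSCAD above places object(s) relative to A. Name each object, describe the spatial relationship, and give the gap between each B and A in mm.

A is a table. B is a stool. Four stools sit around the table at the −y, +y, −x, +x sides. The gap between each stool and the table is 180 mm.

Each stool's nearest face is 180 mm from the table's bounding box.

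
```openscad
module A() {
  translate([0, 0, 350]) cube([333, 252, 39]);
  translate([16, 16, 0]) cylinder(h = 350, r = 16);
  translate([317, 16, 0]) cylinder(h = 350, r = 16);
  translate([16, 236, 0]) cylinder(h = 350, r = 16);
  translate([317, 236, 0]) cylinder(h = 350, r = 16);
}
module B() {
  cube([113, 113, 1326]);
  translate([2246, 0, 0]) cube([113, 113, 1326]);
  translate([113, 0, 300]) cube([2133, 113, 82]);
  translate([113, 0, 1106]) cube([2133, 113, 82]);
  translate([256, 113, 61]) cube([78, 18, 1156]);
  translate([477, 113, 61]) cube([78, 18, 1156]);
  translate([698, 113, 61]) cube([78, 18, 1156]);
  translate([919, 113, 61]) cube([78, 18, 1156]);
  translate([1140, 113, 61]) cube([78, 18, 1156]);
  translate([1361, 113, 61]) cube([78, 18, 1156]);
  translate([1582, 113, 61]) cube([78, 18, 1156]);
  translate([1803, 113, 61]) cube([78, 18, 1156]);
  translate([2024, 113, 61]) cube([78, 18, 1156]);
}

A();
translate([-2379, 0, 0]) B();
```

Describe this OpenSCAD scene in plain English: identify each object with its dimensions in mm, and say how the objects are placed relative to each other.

A is a simple wooden stool: a rectangular seat 333 mm (x) by 252 mm (y), 39 mm thick, top face at z = 389 mm, on four round legs, each 32 mm in diameter. The legs rest on z = 0, each leg's axis is inset half a diameter from the nearest pair of seat edges (so the leg's bounding box is flush with the corner).

B is a fence section. Two 113×113 mm posts, 1326 mm tall, stand on the floor with a clear span of 2133 mm between their inner faces. Two horizontal rails of 113×82 mm section span the gap between the posts with their undersides at z = 300 mm and z = 1106 mm, flush with the posts' −y face. 9 pickets, each 78 mm wide, 18 mm thick and 1156 mm tall, are fixed to the +y face of the rails with their bottoms at z = 61 mm, evenly spaced across the span with equal gaps (rounded down to the nearest mm) at the −x end and between each pair — any rounding remainder accumulates at the +x end.

The fence section is on the floor beside the stool on its −x side.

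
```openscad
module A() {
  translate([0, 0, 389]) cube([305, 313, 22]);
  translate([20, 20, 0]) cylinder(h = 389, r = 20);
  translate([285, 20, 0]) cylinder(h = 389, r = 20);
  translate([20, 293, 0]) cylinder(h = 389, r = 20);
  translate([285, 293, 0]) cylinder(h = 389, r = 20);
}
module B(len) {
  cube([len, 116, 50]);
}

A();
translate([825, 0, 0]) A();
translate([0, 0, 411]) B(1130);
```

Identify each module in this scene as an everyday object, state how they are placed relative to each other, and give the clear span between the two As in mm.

Second stool starts at x = 825; first ends at x = 305; clear span = 825 − 305 = 520 mm.

A is a stool. B is a beam. A beam spans the tops of two stools. The clear span between the two stools is 520 mm.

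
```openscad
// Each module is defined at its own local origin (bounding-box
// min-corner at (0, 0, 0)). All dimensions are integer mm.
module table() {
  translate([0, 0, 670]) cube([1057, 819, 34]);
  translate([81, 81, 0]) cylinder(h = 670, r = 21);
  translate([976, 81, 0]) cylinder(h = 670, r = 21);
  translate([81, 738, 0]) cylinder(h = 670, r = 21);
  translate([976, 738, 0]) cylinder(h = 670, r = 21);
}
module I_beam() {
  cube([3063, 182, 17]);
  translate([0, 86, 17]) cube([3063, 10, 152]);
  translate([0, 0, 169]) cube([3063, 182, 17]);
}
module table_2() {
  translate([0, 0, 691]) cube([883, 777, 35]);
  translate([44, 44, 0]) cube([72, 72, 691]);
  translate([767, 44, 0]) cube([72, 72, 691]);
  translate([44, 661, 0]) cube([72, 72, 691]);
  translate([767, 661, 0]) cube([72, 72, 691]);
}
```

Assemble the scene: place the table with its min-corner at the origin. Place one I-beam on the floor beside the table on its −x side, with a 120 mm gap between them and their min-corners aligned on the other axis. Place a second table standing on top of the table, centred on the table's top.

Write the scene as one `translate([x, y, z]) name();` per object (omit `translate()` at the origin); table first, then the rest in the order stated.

table();
translate([-3183, 0, 0]) I_beam();
translate([87, 21, 704]) table_2();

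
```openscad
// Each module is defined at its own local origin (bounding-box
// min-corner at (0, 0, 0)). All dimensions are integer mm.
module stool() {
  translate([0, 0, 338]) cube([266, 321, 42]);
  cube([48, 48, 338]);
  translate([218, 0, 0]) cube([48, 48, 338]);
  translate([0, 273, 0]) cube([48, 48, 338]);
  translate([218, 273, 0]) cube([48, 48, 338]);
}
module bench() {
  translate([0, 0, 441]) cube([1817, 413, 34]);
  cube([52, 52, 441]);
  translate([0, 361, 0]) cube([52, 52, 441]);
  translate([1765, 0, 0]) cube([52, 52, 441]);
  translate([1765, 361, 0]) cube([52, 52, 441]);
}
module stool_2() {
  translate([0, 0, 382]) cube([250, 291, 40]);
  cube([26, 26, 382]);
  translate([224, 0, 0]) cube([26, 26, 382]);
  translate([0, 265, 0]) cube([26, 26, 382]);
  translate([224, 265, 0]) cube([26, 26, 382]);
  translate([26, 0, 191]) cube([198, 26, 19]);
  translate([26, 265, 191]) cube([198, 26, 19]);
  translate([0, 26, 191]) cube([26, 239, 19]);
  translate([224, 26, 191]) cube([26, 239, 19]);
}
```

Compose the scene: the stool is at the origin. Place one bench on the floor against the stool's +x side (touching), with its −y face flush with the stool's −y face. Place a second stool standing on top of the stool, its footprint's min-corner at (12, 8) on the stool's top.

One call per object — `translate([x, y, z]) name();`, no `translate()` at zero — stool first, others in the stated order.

stool();
translate([266, 0, 0]) bench();
translate([12, 8, 380]) stool_2();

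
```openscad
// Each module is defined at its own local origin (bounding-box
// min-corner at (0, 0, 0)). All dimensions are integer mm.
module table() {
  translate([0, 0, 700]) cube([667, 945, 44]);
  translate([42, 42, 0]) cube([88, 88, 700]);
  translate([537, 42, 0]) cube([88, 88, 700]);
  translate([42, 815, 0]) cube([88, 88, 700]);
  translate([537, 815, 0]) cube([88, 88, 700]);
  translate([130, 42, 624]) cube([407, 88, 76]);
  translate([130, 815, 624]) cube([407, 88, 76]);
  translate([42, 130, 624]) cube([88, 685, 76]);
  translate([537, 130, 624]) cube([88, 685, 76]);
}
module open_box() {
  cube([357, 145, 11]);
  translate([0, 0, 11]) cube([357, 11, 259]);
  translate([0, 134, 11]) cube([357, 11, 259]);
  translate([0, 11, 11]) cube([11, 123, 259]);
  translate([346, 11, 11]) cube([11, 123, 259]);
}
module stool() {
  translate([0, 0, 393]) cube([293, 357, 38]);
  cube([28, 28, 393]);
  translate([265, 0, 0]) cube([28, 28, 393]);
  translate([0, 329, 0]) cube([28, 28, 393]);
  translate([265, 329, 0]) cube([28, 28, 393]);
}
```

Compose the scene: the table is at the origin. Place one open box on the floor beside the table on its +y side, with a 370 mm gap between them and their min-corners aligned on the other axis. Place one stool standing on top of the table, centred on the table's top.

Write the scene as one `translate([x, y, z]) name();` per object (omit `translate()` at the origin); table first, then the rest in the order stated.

table();
translate([0, 1315, 0]) open_box();
translate([187, 294, 744]) stool();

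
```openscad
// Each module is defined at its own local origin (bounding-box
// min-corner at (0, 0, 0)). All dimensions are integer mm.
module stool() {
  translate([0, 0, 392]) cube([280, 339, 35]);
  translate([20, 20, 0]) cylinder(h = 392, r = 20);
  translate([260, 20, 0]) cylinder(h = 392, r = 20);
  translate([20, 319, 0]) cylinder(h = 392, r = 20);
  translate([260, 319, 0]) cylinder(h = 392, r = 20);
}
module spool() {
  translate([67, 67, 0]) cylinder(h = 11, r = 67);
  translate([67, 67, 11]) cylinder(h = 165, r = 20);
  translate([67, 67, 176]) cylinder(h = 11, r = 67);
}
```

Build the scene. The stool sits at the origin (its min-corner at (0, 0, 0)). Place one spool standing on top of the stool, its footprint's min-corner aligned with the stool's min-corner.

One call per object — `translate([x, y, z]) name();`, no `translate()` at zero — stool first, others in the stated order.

stool();
translate([0, 0, 427]) spool();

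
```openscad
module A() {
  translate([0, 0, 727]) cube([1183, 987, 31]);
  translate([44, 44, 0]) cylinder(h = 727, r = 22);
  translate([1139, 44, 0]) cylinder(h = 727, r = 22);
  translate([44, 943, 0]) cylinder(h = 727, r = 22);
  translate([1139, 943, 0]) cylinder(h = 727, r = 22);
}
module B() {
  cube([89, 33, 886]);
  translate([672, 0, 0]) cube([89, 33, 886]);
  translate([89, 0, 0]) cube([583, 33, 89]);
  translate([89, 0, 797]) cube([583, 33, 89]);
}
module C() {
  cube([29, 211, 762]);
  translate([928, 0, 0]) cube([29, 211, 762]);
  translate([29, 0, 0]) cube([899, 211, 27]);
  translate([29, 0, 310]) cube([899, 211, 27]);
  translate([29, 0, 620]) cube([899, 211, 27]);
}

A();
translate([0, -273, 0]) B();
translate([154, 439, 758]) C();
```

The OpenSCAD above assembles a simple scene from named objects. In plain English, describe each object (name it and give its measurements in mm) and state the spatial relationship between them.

A is a table with a 1183×987 mm rectangular top, 31 mm thick, top surface at z = 758 mm, supported by four round legs of 44 mm diameter, each leg's bounding box inset 22 mm from the nearest pair of top edges, running from the floor.

B is a rectangular picture frame lying in the x–z plane (depth along y). The opening is 583 mm wide (x) by 708 mm tall (z), surrounded by a border 89 mm wide on all four sides. The frame is 33 mm deep and is made of two full-height vertical stiles with two horizontal rails fitted between them.

C is an open bookshelf. Two side panels, each 29 mm thick, 211 mm deep and 762 mm tall, stand 957 mm apart (outside-to-outside). Between them sit 3 shelves, each 27 mm thick and 211 mm deep, spanning the full gap between the sides. The bottom shelf rests on the floor (its underside at z = 0) and the clear gap between one shelf's top and the next shelf's underside is 283 mm.

The picture frame is on the floor beside the table on its −y side. The bookshelf is on top of the table.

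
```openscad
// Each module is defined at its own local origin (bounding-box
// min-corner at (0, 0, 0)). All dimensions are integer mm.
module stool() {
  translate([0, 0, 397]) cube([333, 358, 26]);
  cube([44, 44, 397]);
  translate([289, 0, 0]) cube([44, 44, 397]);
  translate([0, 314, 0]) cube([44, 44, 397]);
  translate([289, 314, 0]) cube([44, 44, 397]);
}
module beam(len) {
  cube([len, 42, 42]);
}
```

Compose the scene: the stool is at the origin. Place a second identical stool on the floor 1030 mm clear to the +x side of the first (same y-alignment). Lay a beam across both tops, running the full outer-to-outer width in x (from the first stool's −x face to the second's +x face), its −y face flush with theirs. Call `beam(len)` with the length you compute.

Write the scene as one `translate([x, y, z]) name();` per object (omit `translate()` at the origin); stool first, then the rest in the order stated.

stool();
translate([1363, 0, 0]) stool();
translate([0, 0, 423]) beam(1696);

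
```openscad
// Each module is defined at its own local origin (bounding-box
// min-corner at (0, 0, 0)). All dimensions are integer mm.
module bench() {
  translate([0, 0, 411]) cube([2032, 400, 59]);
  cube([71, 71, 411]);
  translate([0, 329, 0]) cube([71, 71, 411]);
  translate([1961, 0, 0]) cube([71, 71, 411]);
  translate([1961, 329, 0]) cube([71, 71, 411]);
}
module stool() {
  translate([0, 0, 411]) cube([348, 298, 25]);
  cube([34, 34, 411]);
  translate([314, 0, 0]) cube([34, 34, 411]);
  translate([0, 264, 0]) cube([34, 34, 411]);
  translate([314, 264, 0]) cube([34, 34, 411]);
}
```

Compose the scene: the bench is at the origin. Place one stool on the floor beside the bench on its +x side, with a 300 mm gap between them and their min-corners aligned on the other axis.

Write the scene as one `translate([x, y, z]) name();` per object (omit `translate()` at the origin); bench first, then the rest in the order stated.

bench();
translate([2332, 0, 0]) stool();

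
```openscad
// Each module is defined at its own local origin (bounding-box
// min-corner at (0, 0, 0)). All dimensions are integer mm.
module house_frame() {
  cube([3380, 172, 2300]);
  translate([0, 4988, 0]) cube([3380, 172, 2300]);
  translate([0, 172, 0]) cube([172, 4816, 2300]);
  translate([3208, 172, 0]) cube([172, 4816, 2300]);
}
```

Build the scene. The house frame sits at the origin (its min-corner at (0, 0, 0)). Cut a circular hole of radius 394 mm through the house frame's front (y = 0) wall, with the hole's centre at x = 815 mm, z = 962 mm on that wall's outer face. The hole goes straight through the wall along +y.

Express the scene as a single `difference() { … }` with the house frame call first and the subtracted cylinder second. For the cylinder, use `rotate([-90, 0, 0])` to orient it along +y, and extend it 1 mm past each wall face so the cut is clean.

difference() {
  house_frame();
  translate([815, -1, 962]) rotate([-90, 0, 0]) cylinder(h = 174, r = 394);
}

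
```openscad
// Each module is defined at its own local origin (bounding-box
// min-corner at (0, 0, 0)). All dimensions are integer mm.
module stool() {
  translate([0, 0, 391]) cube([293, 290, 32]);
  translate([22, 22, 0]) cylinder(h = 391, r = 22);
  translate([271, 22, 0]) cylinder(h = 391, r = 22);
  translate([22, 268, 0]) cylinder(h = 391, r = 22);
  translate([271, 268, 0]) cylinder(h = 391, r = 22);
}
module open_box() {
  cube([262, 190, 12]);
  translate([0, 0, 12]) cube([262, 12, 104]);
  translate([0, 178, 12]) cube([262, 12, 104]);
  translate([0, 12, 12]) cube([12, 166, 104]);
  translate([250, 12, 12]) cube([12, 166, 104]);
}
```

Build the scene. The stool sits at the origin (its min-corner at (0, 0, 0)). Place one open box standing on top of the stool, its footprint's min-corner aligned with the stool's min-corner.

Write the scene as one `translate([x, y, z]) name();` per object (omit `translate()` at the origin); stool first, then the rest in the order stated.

stool();
translate([0, 0, 423]) open_box();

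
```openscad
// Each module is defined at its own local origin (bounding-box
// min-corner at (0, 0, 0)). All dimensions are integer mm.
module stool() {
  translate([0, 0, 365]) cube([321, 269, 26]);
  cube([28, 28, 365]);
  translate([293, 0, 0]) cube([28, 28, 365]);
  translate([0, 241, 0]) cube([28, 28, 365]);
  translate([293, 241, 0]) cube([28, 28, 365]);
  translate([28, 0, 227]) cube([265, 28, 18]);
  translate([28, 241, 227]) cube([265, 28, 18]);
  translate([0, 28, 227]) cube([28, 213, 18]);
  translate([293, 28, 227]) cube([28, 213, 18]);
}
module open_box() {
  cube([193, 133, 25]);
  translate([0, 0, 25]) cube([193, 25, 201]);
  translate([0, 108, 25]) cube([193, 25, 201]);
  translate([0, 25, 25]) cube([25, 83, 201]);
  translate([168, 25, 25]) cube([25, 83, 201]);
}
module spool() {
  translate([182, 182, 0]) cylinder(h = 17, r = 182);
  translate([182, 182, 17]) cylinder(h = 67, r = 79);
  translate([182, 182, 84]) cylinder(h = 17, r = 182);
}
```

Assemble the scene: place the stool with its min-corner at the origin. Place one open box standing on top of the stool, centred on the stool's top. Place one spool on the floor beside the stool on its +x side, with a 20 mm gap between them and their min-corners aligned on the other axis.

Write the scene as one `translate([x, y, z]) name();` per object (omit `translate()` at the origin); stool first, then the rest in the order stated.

stool();
translate([64, 68, 391]) open_box();
translate([341, 0, 0]) spool();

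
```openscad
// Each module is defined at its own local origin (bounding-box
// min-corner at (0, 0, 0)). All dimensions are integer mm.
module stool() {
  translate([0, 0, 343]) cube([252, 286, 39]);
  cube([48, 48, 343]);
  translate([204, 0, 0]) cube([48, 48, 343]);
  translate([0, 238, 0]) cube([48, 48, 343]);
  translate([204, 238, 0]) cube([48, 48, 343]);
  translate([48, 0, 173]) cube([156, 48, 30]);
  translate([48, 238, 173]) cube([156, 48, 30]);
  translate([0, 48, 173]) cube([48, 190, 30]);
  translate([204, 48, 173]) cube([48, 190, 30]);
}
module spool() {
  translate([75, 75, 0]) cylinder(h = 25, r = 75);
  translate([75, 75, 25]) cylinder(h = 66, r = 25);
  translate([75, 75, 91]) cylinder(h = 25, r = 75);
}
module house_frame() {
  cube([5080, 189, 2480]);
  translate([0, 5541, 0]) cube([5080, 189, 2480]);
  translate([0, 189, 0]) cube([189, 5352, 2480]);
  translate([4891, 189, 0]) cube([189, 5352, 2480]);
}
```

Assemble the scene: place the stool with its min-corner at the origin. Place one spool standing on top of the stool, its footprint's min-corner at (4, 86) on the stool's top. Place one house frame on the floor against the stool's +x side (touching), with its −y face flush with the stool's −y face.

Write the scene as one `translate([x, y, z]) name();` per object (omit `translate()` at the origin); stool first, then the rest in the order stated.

stool();
translate([4, 86, 382]) spool();
translate([252, 0, 0]) house_frame();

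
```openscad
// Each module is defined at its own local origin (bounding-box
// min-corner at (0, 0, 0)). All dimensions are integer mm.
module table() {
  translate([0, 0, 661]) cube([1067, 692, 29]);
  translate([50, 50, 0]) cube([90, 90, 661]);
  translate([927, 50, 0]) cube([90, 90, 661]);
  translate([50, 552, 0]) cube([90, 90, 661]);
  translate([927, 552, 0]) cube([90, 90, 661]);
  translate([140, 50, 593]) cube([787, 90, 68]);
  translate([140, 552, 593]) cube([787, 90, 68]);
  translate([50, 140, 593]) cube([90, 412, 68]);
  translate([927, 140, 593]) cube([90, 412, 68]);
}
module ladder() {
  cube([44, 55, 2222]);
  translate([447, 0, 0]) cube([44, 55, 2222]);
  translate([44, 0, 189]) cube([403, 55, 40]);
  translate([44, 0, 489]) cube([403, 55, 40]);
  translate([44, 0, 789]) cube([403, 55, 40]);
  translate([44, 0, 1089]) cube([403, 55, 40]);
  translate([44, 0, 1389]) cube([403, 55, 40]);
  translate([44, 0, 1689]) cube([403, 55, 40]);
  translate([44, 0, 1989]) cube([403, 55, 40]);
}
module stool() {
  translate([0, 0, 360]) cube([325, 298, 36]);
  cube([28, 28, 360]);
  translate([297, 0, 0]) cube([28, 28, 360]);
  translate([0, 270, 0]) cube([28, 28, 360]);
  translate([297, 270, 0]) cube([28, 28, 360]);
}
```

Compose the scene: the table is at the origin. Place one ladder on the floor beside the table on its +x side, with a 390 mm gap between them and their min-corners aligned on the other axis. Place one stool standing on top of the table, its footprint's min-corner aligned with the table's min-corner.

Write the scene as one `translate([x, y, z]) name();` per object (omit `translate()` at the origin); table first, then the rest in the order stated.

table();
translate([1457, 0, 0]) ladder();
translate([0, 0, 690]) stool();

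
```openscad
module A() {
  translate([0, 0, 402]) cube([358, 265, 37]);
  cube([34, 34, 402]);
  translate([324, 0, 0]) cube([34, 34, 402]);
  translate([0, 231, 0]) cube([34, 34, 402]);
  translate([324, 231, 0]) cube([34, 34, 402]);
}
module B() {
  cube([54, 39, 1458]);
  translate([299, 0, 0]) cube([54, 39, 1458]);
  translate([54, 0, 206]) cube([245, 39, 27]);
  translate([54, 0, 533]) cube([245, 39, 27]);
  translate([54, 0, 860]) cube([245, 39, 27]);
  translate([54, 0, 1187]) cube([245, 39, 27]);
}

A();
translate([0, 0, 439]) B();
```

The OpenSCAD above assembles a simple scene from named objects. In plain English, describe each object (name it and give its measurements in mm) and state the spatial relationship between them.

A is a four-legged stool. The seat is 358×265 mm, 37 mm thick, top at z = 439 mm. It stands on four square legs, each 34×34 mm in cross-section, from z = 0 to the seat underside, each flush with a corner of the seat.

B is a straight ladder. Two 54×39 mm vertical rails, 1458 mm tall, stand 353 mm apart (outside-to-outside) with their front faces coplanar on the −y side. 4 rungs, each 39 mm deep and 27 mm tall, span between the inner faces of the rails, front faces flush with the rails. The lowest rung's underside is at z = 206 mm and rungs are spaced 327 mm apart (underside to underside).

The ladder is on top of the stool.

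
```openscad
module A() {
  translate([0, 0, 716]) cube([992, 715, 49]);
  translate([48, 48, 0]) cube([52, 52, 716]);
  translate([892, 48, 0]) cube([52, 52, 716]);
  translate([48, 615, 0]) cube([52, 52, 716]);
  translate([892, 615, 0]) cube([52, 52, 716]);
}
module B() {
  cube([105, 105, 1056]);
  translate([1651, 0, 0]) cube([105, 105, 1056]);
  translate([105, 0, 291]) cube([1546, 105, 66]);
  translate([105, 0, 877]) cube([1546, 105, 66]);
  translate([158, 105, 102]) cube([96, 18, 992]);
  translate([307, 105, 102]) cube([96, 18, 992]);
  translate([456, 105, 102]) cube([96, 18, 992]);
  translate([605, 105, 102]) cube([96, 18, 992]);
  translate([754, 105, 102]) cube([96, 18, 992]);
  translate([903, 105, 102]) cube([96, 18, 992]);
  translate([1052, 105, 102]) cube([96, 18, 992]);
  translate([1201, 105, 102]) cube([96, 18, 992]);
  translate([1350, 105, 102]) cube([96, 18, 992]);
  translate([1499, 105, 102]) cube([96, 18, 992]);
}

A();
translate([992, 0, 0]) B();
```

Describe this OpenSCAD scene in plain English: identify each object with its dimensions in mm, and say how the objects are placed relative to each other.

A is a table with a 992×715 mm rectangular top, 49 mm thick, top surface at z = 765 mm, supported by four 52×52 mm square legs, each inset 48 mm from the nearest pair of top edges, running from the floor.

B is a fence section. Two 105×105 mm posts, 1056 mm tall, stand on the floor with a clear span of 1546 mm between their inner faces. Two horizontal rails of 105×66 mm section span the gap between the posts with their undersides at z = 291 mm and z = 877 mm, flush with the posts' −y face. 10 pickets, each 96 mm wide, 18 mm thick and 992 mm tall, are fixed to the +y face of the rails with their bottoms at z = 102 mm, evenly spaced across the span with equal gaps (rounded down to the nearest mm) at the −x end and between each pair — any rounding remainder accumulates at the +x end.

The fence section is against the table's +x side, with their −y faces flush.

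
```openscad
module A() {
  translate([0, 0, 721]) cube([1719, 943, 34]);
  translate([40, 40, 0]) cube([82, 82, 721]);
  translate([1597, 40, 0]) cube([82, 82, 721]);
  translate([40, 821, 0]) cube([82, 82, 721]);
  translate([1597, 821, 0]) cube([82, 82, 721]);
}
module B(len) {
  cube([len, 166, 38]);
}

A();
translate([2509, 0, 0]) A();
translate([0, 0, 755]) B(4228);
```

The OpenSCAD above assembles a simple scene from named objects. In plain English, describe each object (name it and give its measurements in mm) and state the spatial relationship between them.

A is a rectangular dining table. The top is 1719×943×34 mm with its upper surface at z = 755 mm. It stands on four 82×82 mm square legs, each inset 40 mm from the nearest pair of top edges, running from the floor to the underside of the top.

B is a rectangular beam 4228 mm long (x), 166 mm deep (y), 38 mm thick (z).

The beam spans the tops of two tables placed 790 mm apart, resting at z = 755 mm.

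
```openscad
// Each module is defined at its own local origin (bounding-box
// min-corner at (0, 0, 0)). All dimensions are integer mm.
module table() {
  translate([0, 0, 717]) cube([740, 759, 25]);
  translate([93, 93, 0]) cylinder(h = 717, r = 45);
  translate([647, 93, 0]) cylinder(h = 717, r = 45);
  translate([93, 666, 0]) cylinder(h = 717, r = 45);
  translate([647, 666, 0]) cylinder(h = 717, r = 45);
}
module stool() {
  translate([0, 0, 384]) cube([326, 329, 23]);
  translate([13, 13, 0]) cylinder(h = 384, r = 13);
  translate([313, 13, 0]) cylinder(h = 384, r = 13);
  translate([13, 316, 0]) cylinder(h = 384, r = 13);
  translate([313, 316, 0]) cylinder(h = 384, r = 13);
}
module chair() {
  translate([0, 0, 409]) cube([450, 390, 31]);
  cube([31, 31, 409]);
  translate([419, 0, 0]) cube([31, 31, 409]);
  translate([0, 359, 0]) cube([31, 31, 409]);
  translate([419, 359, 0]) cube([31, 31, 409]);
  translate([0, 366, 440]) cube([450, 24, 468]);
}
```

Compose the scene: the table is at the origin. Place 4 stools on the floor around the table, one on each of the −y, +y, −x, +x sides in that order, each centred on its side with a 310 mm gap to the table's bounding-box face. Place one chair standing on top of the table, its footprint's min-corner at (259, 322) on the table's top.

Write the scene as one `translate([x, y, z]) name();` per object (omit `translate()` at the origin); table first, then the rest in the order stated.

table();
translate([207, -639, 0]) stool();
translate([207, 1069, 0]) stool();
translate([-636, 215, 0]) stool();
translate([1050, 215, 0]) stool();
translate([259, 322, 742]) chair();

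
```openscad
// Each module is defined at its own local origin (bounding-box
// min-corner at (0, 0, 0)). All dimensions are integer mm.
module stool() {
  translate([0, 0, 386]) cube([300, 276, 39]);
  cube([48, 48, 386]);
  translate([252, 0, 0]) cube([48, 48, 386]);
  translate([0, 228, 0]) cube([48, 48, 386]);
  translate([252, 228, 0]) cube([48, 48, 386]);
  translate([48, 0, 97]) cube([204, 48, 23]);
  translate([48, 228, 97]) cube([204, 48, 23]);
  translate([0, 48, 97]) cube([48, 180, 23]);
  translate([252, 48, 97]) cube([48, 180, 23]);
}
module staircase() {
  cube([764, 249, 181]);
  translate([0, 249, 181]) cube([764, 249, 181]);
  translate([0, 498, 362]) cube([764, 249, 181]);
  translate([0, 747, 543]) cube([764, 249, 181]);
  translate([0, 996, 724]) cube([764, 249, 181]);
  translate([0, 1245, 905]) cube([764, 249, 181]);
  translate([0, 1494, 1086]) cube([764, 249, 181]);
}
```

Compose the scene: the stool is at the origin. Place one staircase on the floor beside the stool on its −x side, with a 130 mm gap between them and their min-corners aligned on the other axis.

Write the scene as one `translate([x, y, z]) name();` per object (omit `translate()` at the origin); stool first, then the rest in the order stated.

stool();
translate([-894, 0, 0]) staircase();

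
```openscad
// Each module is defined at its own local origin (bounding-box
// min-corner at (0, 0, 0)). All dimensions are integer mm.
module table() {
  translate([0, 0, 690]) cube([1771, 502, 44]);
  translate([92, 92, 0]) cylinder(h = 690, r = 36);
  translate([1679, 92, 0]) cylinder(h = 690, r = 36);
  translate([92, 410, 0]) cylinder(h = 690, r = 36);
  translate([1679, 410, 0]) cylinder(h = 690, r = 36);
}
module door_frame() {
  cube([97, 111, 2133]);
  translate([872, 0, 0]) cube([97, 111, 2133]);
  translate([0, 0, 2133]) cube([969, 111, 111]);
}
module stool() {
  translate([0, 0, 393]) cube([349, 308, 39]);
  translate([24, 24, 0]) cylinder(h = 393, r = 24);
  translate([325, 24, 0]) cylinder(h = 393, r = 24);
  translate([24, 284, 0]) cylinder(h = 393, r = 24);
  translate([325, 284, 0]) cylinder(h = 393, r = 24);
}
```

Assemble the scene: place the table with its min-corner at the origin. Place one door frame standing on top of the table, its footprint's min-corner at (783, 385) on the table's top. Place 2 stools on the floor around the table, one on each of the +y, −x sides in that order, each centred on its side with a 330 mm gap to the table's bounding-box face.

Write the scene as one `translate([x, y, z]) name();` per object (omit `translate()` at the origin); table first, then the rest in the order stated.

table();
translate([783, 385, 734]) door_frame();
translate([711, 832, 0]) stool();
translate([-679, 97, 0]) stool();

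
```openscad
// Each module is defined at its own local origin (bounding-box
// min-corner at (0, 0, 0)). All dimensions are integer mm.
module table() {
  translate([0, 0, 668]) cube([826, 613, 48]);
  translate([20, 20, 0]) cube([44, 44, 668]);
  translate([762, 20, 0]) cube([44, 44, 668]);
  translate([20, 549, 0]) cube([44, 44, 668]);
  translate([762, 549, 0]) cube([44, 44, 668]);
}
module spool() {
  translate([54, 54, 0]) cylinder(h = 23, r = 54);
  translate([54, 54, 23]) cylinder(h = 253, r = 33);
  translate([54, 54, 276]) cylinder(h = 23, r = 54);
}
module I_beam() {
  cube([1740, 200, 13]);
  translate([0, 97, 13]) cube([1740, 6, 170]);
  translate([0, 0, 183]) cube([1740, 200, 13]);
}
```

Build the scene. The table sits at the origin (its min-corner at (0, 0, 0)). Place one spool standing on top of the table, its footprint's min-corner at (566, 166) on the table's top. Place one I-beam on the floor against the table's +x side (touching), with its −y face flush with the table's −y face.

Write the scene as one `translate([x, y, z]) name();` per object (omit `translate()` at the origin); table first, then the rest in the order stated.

table();
translate([566, 166, 716]) spool();
translate([826, 0, 0]) I_beam();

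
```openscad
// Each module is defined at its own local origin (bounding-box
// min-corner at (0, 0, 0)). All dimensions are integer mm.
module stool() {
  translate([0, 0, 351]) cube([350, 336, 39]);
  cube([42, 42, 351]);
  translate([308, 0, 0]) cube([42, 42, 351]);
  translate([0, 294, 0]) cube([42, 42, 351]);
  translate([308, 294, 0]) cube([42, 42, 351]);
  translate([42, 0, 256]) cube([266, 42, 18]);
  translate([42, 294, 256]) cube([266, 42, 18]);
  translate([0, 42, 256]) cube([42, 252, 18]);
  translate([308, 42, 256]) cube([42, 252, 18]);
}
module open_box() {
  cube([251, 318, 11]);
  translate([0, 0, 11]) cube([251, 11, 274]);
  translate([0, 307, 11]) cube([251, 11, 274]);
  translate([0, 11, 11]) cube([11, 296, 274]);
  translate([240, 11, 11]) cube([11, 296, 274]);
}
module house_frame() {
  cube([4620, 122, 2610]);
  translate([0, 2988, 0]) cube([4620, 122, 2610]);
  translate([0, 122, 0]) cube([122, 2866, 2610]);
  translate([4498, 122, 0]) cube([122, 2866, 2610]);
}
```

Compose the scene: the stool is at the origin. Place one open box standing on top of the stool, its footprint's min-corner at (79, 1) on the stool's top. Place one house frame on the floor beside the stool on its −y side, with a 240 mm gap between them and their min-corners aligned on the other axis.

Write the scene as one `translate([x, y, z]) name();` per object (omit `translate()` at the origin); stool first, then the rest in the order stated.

stool();
translate([79, 1, 390]) open_box();
translate([0, -3350, 0]) house_frame();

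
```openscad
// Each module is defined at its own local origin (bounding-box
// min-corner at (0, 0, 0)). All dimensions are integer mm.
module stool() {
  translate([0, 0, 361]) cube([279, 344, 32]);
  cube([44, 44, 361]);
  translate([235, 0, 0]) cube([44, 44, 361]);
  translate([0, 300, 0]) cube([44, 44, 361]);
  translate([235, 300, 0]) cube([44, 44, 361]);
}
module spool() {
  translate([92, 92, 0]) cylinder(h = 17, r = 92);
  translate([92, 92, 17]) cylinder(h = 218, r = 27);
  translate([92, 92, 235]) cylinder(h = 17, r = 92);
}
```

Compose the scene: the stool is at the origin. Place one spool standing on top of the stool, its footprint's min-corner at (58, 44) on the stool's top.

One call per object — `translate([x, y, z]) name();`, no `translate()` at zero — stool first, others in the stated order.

stool();
translate([58, 44, 393]) spool();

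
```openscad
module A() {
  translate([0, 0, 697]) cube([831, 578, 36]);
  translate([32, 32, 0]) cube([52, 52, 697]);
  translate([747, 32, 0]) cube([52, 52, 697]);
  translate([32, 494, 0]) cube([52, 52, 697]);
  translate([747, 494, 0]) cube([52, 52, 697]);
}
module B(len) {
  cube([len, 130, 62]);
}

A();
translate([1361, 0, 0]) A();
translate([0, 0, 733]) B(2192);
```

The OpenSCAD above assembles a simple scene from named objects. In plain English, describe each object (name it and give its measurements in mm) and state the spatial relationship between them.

A is a rectangular dining table. The top is 831×578×36 mm with its upper surface at z = 733 mm. It stands on four 52×52 mm square legs, each inset 32 mm from the nearest pair of top edges, running from the floor to the underside of the top.

B is a rectangular beam 2192 mm long (x), 130 mm deep (y), 62 mm thick (z).

The beam spans the tops of two tables placed 530 mm apart, resting at z = 733 mm.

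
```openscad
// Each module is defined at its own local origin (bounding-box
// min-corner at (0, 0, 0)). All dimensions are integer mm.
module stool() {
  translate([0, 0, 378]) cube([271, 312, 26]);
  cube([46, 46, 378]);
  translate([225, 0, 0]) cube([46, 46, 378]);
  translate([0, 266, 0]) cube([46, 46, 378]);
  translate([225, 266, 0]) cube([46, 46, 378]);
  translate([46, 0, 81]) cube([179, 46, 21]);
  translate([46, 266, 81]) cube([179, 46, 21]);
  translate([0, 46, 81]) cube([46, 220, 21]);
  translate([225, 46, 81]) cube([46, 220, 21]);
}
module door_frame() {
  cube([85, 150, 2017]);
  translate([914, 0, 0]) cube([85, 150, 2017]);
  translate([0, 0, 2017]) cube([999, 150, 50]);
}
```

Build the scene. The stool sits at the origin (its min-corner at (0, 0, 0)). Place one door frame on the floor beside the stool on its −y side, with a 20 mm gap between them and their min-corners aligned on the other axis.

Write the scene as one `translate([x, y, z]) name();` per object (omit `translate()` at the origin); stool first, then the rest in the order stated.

stool();
translate([0, -170, 0]) door_frame();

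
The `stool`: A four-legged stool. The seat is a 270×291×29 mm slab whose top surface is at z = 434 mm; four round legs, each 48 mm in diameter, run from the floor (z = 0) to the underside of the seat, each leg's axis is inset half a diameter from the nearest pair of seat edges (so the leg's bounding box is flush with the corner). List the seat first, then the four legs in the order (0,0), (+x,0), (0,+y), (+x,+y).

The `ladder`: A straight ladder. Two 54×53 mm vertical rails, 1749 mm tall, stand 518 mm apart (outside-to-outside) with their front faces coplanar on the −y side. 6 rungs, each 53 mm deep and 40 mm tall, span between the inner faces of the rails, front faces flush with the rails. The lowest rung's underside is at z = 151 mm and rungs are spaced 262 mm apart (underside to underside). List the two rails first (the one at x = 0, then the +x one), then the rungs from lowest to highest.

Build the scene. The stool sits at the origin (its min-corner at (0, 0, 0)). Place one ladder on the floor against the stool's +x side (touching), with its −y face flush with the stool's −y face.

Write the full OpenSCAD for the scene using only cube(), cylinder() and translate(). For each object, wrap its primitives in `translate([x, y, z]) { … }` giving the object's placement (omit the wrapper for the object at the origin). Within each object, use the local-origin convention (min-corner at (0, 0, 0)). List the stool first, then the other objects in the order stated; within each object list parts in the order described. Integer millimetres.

translate([0, 0, 405]) cube([270, 291, 29]);
translate([24, 24, 0]) cylinder(h = 405, r = 24);
translate([246, 24, 0]) cylinder(h = 405, r = 24);
translate([24, 267, 0]) cylinder(h = 405, r = 24);
translate([246, 267, 0]) cylinder(h = 405, r = 24);
translate([270, 0, 0]) {
  cube([54, 53, 1749]);
  translate([464, 0, 0]) cube([54, 53, 1749]);
  translate([54, 0, 151]) cube([410, 53, 40]);
  translate([54, 0, 413]) cube([410, 53, 40]);
  translate([54, 0, 675]) cube([410, 53, 40]);
  translate([54, 0, 937]) cube([410, 53, 40]);
  translate([54, 0, 1199]) cube([410, 53, 40]);
  translate([54, 0, 1461]) cube([410, 53, 40]);
}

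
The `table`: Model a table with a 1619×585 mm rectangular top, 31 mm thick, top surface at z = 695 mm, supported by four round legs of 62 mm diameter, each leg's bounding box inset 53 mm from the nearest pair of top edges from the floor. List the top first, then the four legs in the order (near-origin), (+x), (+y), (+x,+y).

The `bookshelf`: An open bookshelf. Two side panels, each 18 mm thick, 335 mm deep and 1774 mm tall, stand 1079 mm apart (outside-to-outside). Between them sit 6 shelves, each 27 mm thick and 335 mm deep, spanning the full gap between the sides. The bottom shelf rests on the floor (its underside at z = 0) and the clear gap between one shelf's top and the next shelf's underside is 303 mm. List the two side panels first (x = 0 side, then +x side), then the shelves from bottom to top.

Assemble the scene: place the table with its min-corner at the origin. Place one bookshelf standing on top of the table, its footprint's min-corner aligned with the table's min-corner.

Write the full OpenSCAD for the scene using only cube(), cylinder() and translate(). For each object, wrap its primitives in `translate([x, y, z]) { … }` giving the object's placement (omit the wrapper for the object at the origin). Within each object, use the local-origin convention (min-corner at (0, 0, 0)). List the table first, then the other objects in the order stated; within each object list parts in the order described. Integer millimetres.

translate([0, 0, 664]) cube([1619, 585, 31]);
translate([84, 84, 0]) cylinder(h = 664, r = 31);
translate([1535, 84, 0]) cylinder(h = 664, r = 31);
translate([84, 501, 0]) cylinder(h = 664, r = 31);
translate([1535, 501, 0]) cylinder(h = 664, r = 31);
translate([0, 0, 695]) {
  cube([18, 335, 1774]);
  translate([1061, 0, 0]) cube([18, 335, 1774]);
  translate([18, 0, 0]) cube([1043, 335, 27]);
  translate([18, 0, 330]) cube([1043, 335, 27]);
  translate([18, 0, 660]) cube([1043, 335, 27]);
  translate([18, 0, 990]) cube([1043, 335, 27]);
  translate([18, 0, 1320]) cube([1043, 335, 27]);
  translate([18, 0, 1650]) cube([1043, 335, 27]);
}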